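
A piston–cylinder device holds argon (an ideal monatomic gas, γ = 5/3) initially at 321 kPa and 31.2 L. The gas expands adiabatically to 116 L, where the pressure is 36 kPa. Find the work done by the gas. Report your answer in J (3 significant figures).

Adiabatic: W = (P₁V₁ − P₂V₂)/(γ − 1) with γ = 5/3.
P₁V₁ = 10015 J, P₂V₂ = 4176 J.
W = (10015 − 4176) / 0.6667 = 8759 J.

W ≈ 8760 J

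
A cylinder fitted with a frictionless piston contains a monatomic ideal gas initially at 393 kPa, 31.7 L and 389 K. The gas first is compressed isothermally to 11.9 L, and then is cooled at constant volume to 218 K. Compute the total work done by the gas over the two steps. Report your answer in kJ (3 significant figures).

W_total ≈ -12.2 kJ

Step 1 (isothermal): W = P₁V₁ ln(V₂/V₁) = (12458) ln(11.9/31.7) = -12206 J.
Step 2 (isochoric): W = 0 (constant volume).
W_total = -12206 + 0 = -12206 J.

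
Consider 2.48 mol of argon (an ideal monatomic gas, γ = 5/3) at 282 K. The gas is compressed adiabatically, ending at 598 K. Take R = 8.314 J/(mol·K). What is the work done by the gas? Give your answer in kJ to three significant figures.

Adiabatic ⇒ Q = 0, so W_by = −ΔU = nCᵥ(T₁ − T₂).
Cᵥ = 3R/2 = 12.47 J/(mol·K).
W = (2.48)(12.47)(282 − 598) = -9773 J.

W ≈ -9.77 kJ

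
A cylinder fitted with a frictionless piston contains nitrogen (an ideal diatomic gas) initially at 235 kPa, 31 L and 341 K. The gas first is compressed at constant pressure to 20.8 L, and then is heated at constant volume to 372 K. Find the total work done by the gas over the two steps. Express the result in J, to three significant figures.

W_total ≈ -2400 J

Step 1 (isobaric): W = PΔV = (235 kPa)(20.8 − 31 L) = -2397 J.
Step 2 (isochoric): W = 0 (constant volume).
W_total = -2397 + 0 = -2397 J.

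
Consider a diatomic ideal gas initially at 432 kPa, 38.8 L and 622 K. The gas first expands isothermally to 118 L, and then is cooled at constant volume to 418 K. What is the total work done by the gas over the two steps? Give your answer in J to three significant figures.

Step 1 (isothermal): W = P₁V₁ ln(V₂/V₁) = (16762) ln(118/38.8) = 18643 J.
Step 2 (isochoric): W = 0 (constant volume).
W_total = 18643 + 0 = 18643 J.

W_total ≈ 18600 J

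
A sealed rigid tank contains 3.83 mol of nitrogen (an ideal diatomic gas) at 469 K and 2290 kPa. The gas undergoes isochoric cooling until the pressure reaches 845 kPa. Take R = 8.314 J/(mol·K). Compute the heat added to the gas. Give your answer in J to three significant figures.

Constant volume ⇒ W = 0, so Q = ΔU = nCᵥΔT with Cᵥ = 5R/2 = 20.79 J/(mol·K).
At constant V, T₂/T₁ = P₂/P₁ ⇒ ΔT = T₁(P₂/P₁ − 1) = 469·(845/2290 − 1) = -295.9 K.
ΔU = (3.83)(20.79)(-295.9) = -23559 J.

Q ≈ -23600 J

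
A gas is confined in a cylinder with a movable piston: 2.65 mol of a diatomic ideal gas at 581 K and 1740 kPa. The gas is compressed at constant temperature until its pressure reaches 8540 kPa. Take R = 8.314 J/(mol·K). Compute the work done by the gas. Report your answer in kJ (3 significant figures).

W ≈ -20.4 kJ

Isothermal process: W = nRT ln(V₂/V₁) = nRT ln(P₁/P₂).
W = (2.65)(8.314)(581) × ln(1740/8540)
  = 12801 × ln(0.2037) = 12801 × -1.591
W_by_gas = -20364 J.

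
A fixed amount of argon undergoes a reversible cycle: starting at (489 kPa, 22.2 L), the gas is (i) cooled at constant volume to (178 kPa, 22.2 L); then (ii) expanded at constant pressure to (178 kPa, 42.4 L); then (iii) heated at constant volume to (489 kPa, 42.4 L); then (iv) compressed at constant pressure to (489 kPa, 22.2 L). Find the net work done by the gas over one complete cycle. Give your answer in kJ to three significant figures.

Constant-volume legs do no work.
W(ii) = (178)(42.4 − 22.2) = 3596 J; W(iv) = (489)(22.2 − 42.4) = -9878 J.
W_net = 3596 − 9878 = -6282 J (the counter-clockwise enclosed area).

W_net ≈ -6.28 kJ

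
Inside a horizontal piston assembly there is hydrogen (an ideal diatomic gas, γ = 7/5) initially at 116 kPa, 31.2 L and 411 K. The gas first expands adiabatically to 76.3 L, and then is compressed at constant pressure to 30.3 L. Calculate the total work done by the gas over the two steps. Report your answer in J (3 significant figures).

W_total ≈ 1200 J

Step 1 (adiabatic): W = (P₁V₁ − P₂V₂)/(γ−1) = (3619 − 2531)/0.4 = 2721 J.
After step 1: P = 33.17 kPa, V = 76.3 L, T = 287.4 K.
Step 2 (isobaric): W = PΔV = (33.17 kPa)(30.3 − 76.3 L) = -1526 J.
W_total = 2721 − 1526 = 1195 J.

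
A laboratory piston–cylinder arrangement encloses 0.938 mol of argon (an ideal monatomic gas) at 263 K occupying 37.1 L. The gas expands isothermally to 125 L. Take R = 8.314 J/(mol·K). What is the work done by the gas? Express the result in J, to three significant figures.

Isothermal: W = nRT ln(V₂/V₁).
W = (0.938)(8.314)(263) × ln(125/37.1)
  = 2051 × 1.215
W_by_gas = 2491 J.

W ≈ 2490 J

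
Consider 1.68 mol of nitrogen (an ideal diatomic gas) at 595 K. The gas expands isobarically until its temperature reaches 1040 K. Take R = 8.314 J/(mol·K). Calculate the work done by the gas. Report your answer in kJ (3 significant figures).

Isobaric: W = P ΔV = nR ΔT.
W = (1.68)(8.314)(1040 − 595) = 6216 J.

W ≈ 6.22 kJ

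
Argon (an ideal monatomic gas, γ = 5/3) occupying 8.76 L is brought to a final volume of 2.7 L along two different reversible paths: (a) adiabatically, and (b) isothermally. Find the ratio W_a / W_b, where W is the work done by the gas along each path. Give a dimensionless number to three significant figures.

W_a / W_b ≈ 1.52

Path (a) adiabatic: W = P₁V₁(1 − (V₁/V₂)^(γ−1))/(γ−1) → W_a/(P₁V₁) = -1.787.
Path (b) isothermal: W = P₁V₁ ln(V₂/V₁) → W_b/(P₁V₁) = -1.177.
W_a / W_b = -1.787 / -1.177 = 1.519.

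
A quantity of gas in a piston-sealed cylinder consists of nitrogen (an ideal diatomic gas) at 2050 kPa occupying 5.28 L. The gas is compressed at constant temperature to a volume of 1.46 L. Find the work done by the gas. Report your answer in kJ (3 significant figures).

Isothermal: W = nRT ln(V₂/V₁) = P₁V₁ ln(V₂/V₁).
P₁V₁ = (2050 kPa)(5.28 L) = 10824 J.
W = 10824 × ln(1.46/5.28) = 10824 × -1.285
W_by_gas = -13914 J.

W ≈ -13.9 kJ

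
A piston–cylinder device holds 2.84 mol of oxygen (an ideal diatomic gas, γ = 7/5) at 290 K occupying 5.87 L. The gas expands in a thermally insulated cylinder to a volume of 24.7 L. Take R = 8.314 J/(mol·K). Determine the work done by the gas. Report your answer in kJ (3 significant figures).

Adiabatic: TV^(γ−1) = const with γ = 7/5.
T₂ = T₁ (V₁/V₂)^(γ−1) = 290 × (5.87/24.7)^0.4 = 290 × 0.5628 = 163.2 K.
W_by = nCᵥ(T₁ − T₂) = (2.84)(20.79)(290 − 163.2) = 7484 J.

W ≈ 7.48 kJ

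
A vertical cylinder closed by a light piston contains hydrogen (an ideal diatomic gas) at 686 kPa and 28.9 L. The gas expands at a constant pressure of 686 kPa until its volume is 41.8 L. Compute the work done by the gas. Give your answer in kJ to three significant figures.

Isobaric: W = P ΔV.
W = (686 kPa)(41.8 − 28.9 L) = (686)(12.9) = 8849 J.

W ≈ 8.85 kJ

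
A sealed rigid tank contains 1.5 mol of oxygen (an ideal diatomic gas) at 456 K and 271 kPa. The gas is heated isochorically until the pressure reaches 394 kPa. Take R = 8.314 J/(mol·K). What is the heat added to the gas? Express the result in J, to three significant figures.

Constant volume ⇒ W = 0, so Q = ΔU = nCᵥΔT with Cᵥ = 5R/2 = 20.79 J/(mol·K).
At constant V, T₂/T₁ = P₂/P₁ ⇒ ΔT = T₁(P₂/P₁ − 1) = 456·(394/271 − 1) = 207 K.
ΔU = (1.5)(20.79)(207) = 6453 J.

Q ≈ 6450 J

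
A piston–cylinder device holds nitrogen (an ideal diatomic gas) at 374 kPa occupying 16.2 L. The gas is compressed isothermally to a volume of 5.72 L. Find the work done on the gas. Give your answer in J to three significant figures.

W ≈ 6310 J

Isothermal: W = nRT ln(V₂/V₁) = P₁V₁ ln(V₂/V₁).
P₁V₁ = (374 kPa)(16.2 L) = 6059 J.
W = 6059 × ln(5.72/16.2) = 6059 × -1.041
W_by_gas = -6307 J; work on gas = −W_by = 6307 J.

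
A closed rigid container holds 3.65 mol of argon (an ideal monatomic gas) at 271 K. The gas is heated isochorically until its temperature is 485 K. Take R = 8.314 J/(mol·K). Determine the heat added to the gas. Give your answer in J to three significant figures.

Constant volume ⇒ W = 0, so Q = ΔU = nCᵥΔT with Cᵥ = 3R/2 = 12.47 J/(mol·K).
ΔU = (3.65)(12.47)(485 − 271) = 9741 J.

Q ≈ 9740 J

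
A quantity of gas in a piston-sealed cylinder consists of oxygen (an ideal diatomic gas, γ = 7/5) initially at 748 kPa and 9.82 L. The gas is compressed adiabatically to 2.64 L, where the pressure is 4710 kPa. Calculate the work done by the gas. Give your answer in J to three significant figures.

Adiabatic: W = (P₁V₁ − P₂V₂)/(γ − 1) with γ = 7/5.
P₁V₁ = 7345 J, P₂V₂ = 12434 J.
W = (7345 − 12434) / 0.4 = -12723 J.

W ≈ -12700 J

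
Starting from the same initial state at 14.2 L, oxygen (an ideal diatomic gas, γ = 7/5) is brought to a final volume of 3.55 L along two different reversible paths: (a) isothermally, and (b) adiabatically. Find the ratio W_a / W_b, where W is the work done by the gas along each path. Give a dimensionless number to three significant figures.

Path (a) isothermal: W = P₁V₁ ln(V₂/V₁) → W_a/(P₁V₁) = -1.386.
Path (b) adiabatic: W = P₁V₁(1 − (V₁/V₂)^(γ−1))/(γ−1) → W_b/(P₁V₁) = -1.853.
W_a / W_b = -1.386 / -1.853 = 0.7482.

W_a / W_b ≈ 0.748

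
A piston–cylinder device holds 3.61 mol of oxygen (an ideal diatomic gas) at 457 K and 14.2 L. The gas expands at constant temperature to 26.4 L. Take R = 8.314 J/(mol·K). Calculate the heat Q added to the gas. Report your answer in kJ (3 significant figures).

Q ≈ 8.51 kJ

Isothermal ⇒ ΔU = 0, so Q = W = nRT ln(V₂/V₁).
Q = (3.61)(8.314)(457) ln(26.4/14.2) = 13716 × 0.6201 = 8506 J.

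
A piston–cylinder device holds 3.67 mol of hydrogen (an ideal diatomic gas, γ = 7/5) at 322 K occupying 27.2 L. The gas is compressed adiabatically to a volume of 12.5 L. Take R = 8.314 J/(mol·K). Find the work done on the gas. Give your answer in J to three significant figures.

W ≈ 8960 J

Adiabatic: TV^(γ−1) = const with γ = 7/5.
T₂ = T₁ (V₁/V₂)^(γ−1) = 322 × (27.2/12.5)^0.4 = 322 × 1.365 = 439.5 K.
W_by = nCᵥ(T₁ − T₂) = (3.67)(20.79)(322 − 439.5) = -8960 J.
Work on gas = −W_by = 8960 J.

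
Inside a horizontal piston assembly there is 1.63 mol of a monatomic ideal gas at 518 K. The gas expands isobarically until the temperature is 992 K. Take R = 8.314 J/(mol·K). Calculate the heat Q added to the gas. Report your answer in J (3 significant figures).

Q ≈ 16100 J

Isobaric: W = nRΔT = (1.63)(8.314)(474) = 6424 J.
ΔU = nCᵥΔT with Cᵥ = 3R/2: ΔU = (1.63)(12.47)(474) = 9635 J.
Q = ΔU + W = 9635 + 6424 = 16059 J.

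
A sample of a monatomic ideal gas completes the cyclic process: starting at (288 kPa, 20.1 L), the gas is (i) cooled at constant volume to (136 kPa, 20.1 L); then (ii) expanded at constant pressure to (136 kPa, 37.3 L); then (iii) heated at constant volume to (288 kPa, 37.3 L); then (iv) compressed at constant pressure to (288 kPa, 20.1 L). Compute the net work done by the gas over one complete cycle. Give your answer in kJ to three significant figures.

W_net ≈ -2.61 kJ

Constant-volume legs do no work.
W(ii) = (136)(37.3 − 20.1) = 2339 J; W(iv) = (288)(20.1 − 37.3) = -4954 J.
W_net = 2339 − 4954 = -2614 J (the counter-clockwise enclosed area).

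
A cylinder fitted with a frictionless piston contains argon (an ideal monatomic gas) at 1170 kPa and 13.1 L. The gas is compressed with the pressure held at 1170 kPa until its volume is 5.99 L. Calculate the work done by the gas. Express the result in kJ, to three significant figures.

Isobaric: W = P ΔV.
W = (1170 kPa)(5.99 − 13.1 L) = (1170)(-7.11) = -8319 J.

W ≈ -8.32 kJ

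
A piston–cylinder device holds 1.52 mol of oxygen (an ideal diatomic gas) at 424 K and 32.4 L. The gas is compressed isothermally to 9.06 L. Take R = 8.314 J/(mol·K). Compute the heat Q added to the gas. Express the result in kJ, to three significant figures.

Q ≈ -6.83 kJ

Isothermal ⇒ ΔU = 0, so Q = W = nRT ln(V₂/V₁).
Q = (1.52)(8.314)(424) ln(9.06/32.4) = 5358 × -1.274 = -6828 J.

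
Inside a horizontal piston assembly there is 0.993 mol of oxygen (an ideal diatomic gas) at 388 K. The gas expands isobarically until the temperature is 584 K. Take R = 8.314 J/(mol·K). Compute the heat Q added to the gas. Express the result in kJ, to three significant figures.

Isobaric: W = nRΔT = (0.993)(8.314)(196) = 1618 J.
ΔU = nCᵥΔT with Cᵥ = 5R/2: ΔU = (0.993)(20.79)(196) = 4045 J.
Q = ΔU + W = 4045 + 1618 = 5663 J.

Q ≈ 5.66 kJ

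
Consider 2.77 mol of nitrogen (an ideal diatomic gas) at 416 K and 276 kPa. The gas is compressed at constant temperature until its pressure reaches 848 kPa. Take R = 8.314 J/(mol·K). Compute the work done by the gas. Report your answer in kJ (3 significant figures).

Isothermal process: W = nRT ln(V₂/V₁) = nRT ln(P₁/P₂).
W = (2.77)(8.314)(416) × ln(276/848)
  = 9580 × ln(0.3255) = 9580 × -1.122
W_by_gas = -10754 J.

W ≈ -10.8 kJ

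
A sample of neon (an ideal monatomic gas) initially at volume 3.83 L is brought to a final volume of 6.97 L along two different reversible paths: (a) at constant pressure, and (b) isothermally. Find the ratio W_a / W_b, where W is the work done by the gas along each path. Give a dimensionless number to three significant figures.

W_a / W_b ≈ 1.37

Path (a) isobaric: W = P₁(V₂ − V₁) → W_a/(P₁V₁) = 0.8198.
Path (b) isothermal: W = P₁V₁ ln(V₂/V₁) → W_b/(P₁V₁) = 0.5988.
W_a / W_b = 0.8198 / 0.5988 = 1.369.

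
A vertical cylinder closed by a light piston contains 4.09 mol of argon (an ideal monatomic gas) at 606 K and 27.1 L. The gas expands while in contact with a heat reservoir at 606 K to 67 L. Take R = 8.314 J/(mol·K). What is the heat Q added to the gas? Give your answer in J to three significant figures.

Isothermal ⇒ ΔU = 0, so Q = W = nRT ln(V₂/V₁).
Q = (4.09)(8.314)(606) ln(67/27.1) = 20607 × 0.9052 = 18652 J.

Q ≈ 18700 J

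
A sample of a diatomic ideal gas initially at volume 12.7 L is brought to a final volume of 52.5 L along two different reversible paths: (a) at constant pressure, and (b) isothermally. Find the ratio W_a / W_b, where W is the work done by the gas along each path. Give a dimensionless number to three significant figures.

Path (a) isobaric: W = P₁(V₂ − V₁) → W_a/(P₁V₁) = 3.134.
Path (b) isothermal: W = P₁V₁ ln(V₂/V₁) → W_b/(P₁V₁) = 1.419.
W_a / W_b = 3.134 / 1.419 = 2.208.

W_a / W_b ≈ 2.21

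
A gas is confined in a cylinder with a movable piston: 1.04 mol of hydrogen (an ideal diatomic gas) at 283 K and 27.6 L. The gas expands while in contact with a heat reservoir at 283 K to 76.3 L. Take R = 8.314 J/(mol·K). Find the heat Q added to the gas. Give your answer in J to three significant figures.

Isothermal ⇒ ΔU = 0, so Q = W = nRT ln(V₂/V₁).
Q = (1.04)(8.314)(283) ln(76.3/27.6) = 2447 × 1.017 = 2488 J.

Q ≈ 2490 J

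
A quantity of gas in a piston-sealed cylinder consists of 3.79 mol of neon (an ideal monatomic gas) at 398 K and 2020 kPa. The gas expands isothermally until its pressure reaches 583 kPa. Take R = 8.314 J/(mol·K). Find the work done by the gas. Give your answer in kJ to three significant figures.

W ≈ 15.6 kJ

Isothermal process: W = nRT ln(V₂/V₁) = nRT ln(P₁/P₂).
W = (3.79)(8.314)(398) × ln(2020/583)
  = 12541 × ln(3.465) = 12541 × 1.243
W_by_gas = 15584 J.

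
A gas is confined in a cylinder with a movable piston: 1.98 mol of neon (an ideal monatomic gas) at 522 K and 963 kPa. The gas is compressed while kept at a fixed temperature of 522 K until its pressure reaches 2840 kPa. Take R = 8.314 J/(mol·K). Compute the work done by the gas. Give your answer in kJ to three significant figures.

W ≈ -9.29 kJ

Isothermal process: W = nRT ln(V₂/V₁) = nRT ln(P₁/P₂).
W = (1.98)(8.314)(522) × ln(963/2840)
  = 8593 × ln(0.3391) = 8593 × -1.082
W_by_gas = -9293 J.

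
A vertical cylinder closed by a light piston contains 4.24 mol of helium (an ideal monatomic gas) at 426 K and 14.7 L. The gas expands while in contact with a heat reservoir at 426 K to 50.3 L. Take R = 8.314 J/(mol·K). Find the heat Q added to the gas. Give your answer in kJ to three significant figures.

Q ≈ 18.5 kJ

Isothermal ⇒ ΔU = 0, so Q = W = nRT ln(V₂/V₁).
Q = (4.24)(8.314)(426) ln(50.3/14.7) = 15017 × 1.23 = 18473 J.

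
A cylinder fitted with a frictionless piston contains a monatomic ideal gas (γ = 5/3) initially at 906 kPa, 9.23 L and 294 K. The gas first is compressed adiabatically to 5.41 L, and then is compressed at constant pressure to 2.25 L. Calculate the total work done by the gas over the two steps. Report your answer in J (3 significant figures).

W_total ≈ -12300 J

Step 1 (adiabatic): W = (P₁V₁ − P₂V₂)/(γ−1) = (8362 − 11940)/0.667 = -5366 J.
After step 1: P = 2207 kPa, V = 5.41 L, T = 419.8 K.
Step 2 (isobaric): W = PΔV = (2207 kPa)(2.25 − 5.41 L) = -6974 J.
W_total = -5366 − 6974 = -12340 J.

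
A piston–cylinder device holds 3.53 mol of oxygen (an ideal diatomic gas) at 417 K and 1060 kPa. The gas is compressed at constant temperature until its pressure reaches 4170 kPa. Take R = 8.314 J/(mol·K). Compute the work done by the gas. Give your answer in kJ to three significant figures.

Isothermal process: W = nRT ln(V₂/V₁) = nRT ln(P₁/P₂).
W = (3.53)(8.314)(417) × ln(1060/4170)
  = 12238 × ln(0.2542) = 12238 × -1.37
W_by_gas = -16762 J.

W ≈ -16.8 kJ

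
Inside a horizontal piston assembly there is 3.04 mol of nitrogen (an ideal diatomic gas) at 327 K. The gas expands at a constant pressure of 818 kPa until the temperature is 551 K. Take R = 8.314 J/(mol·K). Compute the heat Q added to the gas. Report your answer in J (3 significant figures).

Isobaric: W = nRΔT = (3.04)(8.314)(224) = 5662 J.
ΔU = nCᵥΔT with Cᵥ = 5R/2: ΔU = (3.04)(20.79)(224) = 14154 J.
Q = ΔU + W = 14154 + 5662 = 19815 J.

Q ≈ 19800 J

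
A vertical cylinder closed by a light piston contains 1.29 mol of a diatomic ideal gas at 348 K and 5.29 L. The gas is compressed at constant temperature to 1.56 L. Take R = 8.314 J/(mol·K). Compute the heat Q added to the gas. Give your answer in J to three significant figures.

Q ≈ -4560 J

Isothermal ⇒ ΔU = 0, so Q = W = nRT ln(V₂/V₁).
Q = (1.29)(8.314)(348) ln(1.56/5.29) = 3732 × -1.221 = -4558 J.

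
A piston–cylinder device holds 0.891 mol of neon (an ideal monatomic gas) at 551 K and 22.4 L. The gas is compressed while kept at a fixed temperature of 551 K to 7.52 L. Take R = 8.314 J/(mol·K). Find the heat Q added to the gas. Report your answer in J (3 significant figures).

Q ≈ -4460 J

Isothermal ⇒ ΔU = 0, so Q = W = nRT ln(V₂/V₁).
Q = (0.891)(8.314)(551) ln(7.52/22.4) = 4082 × -1.091 = -4455 J.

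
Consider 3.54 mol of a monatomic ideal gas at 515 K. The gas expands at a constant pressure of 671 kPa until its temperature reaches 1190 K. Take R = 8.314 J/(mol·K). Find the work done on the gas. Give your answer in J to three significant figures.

Isobaric: W = P ΔV = nR ΔT.
W = (3.54)(8.314)(1190 − 515) = 19866 J.
Work on gas = −W_by = -19866 J.

W ≈ -19900 J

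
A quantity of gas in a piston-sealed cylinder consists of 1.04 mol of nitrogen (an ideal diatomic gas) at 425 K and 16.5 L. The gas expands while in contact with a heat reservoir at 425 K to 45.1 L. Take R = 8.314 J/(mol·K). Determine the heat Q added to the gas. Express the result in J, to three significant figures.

Isothermal ⇒ ΔU = 0, so Q = W = nRT ln(V₂/V₁).
Q = (1.04)(8.314)(425) ln(45.1/16.5) = 3675 × 1.006 = 3695 J.

Q ≈ 3700 J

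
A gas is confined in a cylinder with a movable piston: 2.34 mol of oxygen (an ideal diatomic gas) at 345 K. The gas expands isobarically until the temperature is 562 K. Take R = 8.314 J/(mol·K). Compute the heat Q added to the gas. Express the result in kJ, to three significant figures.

Q ≈ 14.8 kJ

Isobaric: W = nRΔT = (2.34)(8.314)(217) = 4222 J.
ΔU = nCᵥΔT with Cᵥ = 5R/2: ΔU = (2.34)(20.79)(217) = 10554 J.
Q = ΔU + W = 10554 + 4222 = 14776 J.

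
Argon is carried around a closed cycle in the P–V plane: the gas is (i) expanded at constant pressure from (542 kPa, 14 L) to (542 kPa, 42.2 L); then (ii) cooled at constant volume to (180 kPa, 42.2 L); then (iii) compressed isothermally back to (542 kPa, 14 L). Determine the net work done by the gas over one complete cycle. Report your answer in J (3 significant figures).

Leg (i): W = PΔV = (542)(42.2 − 14) = 15284 J.
Leg (ii): W = 0.
Leg (iii): W = PᵢVᵢ ln(V_f/Vᵢ) = (7596) ln(14/42.2) = -8381 J.
W_net = 15284 − 8381 = 6903 J.

W_net ≈ 6900 J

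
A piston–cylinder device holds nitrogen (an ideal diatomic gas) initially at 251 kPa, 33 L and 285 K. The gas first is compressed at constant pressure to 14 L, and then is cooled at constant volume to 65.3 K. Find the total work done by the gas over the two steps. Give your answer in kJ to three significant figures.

W_total ≈ -4.77 kJ

Step 1 (isobaric): W = PΔV = (251 kPa)(14 − 33 L) = -4769 J.
Step 2 (isochoric): W = 0 (constant volume).
W_total = -4769 + 0 = -4769 J.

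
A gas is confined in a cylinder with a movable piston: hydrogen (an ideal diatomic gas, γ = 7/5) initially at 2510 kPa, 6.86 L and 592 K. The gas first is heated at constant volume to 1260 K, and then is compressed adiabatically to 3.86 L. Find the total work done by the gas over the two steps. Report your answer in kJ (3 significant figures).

Step 1 (isochoric): W = 0 (constant volume).
After step 1: P = 5342 kPa (V unchanged).
Step 2 (adiabatic): W = (P₁V₁ − P₂V₂)/(γ−1) = (36648 − 46126)/0.4 = -23695 J.
W_total = 0 − 23695 = -23695 J.

W_total ≈ -23.7 kJ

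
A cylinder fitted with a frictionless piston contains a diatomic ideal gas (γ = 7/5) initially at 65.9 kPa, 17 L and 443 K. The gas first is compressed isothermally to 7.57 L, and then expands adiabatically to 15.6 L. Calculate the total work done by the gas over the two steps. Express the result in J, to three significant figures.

Step 1 (isothermal): W = P₁V₁ ln(V₂/V₁) = (1120) ln(7.57/17) = -906.3 J.
After step 1: P = 148 kPa, V = 7.57 L, T = 443 K.
Step 2 (adiabatic): W = (P₁V₁ − P₂V₂)/(γ−1) = (1120 − 838.9)/0.4 = 703.4 J.
W_total = -906.3 + 703.4 = -202.9 J.

W_total ≈ -203 J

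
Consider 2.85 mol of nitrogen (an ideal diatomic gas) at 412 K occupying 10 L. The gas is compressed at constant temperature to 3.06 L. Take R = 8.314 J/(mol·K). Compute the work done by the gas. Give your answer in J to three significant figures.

Isothermal: W = nRT ln(V₂/V₁).
W = (2.85)(8.314)(412) × ln(3.06/10)
  = 9762 × -1.184
W_by_gas = -11560 J.

W ≈ -11600 J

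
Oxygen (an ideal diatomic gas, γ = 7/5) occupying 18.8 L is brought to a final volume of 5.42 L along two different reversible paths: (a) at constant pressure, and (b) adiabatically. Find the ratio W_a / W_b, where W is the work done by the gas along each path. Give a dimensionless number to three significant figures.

W_a / W_b ≈ 0.442

Path (a) isobaric: W = P₁(V₂ − V₁) → W_a/(P₁V₁) = -0.7117.
Path (b) adiabatic: W = P₁V₁(1 − (V₁/V₂)^(γ−1))/(γ−1) → W_b/(P₁V₁) = -1.612.
W_a / W_b = -0.7117 / -1.612 = 0.4416.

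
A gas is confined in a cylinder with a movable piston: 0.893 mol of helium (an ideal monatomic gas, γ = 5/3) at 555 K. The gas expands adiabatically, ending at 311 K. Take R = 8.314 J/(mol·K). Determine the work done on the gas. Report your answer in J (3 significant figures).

W ≈ -2720 J

Adiabatic ⇒ Q = 0, so W_by = −ΔU = nCᵥ(T₁ − T₂).
Cᵥ = 3R/2 = 12.47 J/(mol·K).
W = (0.893)(12.47)(555 − 311) = 2717 J.
Work on gas = −W_by = -2717 J.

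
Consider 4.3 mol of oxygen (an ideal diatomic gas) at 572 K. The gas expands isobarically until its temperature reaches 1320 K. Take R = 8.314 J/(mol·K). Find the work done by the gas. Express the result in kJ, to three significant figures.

W ≈ 26.7 kJ

Isobaric: W = P ΔV = nR ΔT.
W = (4.3)(8.314)(1320 − 572) = 26741 J.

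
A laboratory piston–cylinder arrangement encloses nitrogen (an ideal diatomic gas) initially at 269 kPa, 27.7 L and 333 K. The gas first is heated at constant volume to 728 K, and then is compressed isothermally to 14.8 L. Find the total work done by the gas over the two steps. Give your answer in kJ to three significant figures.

Step 1 (isochoric): W = 0 (constant volume).
After step 1: P = 588.1 kPa (V unchanged).
Step 2 (isothermal): W = P₁V₁ ln(V₂/V₁) = (16290) ln(14.8/27.7) = -10211 J.
W_total = 0 − 10211 = -10211 J.

W_total ≈ -10.2 kJ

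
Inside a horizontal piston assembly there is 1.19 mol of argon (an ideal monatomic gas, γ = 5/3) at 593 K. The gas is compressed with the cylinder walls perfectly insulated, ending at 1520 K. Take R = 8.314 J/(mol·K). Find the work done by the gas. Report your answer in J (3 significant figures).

W ≈ -13800 J

Adiabatic ⇒ Q = 0, so W_by = −ΔU = nCᵥ(T₁ − T₂).
Cᵥ = 3R/2 = 12.47 J/(mol·K).
W = (1.19)(12.47)(593 − 1520) = -13757 J.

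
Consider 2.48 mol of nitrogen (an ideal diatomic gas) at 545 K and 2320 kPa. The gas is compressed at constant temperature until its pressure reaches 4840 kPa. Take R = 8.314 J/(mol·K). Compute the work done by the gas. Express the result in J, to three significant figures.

Isothermal process: W = nRT ln(V₂/V₁) = nRT ln(P₁/P₂).
W = (2.48)(8.314)(545) × ln(2320/4840)
  = 11237 × ln(0.4793) = 11237 × -0.7353
W_by_gas = -8263 J.

W ≈ -8260 J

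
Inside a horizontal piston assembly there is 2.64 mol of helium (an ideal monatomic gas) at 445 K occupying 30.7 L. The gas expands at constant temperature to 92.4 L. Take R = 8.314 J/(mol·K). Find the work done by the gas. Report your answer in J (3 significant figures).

Isothermal: W = nRT ln(V₂/V₁).
W = (2.64)(8.314)(445) × ln(92.4/30.7)
  = 9767 × 1.102
W_by_gas = 10762 J.

W ≈ 10800 J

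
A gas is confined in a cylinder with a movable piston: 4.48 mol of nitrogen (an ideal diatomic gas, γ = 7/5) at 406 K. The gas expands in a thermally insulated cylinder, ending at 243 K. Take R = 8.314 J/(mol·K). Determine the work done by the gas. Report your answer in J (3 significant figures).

Adiabatic ⇒ Q = 0, so W_by = −ΔU = nCᵥ(T₁ − T₂).
Cᵥ = 5R/2 = 20.79 J/(mol·K).
W = (4.48)(20.79)(406 − 243) = 15178 J.

W ≈ 15200 J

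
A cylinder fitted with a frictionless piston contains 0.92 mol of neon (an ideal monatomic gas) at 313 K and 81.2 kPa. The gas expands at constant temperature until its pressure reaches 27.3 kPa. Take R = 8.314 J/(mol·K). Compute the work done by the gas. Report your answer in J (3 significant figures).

Isothermal process: W = nRT ln(V₂/V₁) = nRT ln(P₁/P₂).
W = (0.92)(8.314)(313) × ln(81.2/27.3)
  = 2394 × ln(2.974) = 2394 × 1.09
W_by_gas = 2610 J.

W ≈ 2610 J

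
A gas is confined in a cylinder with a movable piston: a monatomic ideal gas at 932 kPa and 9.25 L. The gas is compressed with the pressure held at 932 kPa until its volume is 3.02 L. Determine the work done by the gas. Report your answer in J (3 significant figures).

Isobaric: W = P ΔV.
W = (932 kPa)(3.02 − 9.25 L) = (932)(-6.23) = -5806 J.

W ≈ -5810 J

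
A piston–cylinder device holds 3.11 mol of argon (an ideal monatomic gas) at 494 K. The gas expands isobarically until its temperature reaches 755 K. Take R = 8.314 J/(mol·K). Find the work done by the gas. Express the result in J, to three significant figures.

Isobaric: W = P ΔV = nR ΔT.
W = (3.11)(8.314)(755 − 494) = 6749 J.

W ≈ 6750 J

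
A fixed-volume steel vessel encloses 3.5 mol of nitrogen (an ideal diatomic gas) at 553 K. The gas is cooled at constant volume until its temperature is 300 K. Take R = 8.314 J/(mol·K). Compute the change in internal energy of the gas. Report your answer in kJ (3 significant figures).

ΔU ≈ -18.4 kJ

Constant volume ⇒ W = 0, so Q = ΔU = nCᵥΔT with Cᵥ = 5R/2 = 20.79 J/(mol·K).
ΔU = (3.5)(20.79)(300 − 553) = -18405 J.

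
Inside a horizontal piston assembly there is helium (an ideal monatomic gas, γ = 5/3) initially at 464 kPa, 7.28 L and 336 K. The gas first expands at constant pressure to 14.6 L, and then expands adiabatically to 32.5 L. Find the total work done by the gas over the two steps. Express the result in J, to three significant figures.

W_total ≈ 7600 J

Step 1 (isobaric): W = PΔV = (464 kPa)(14.6 − 7.28 L) = 3396 J.
After step 1: P = 464 kPa, V = 14.6 L, T = 673.8 K.
Step 2 (adiabatic): W = (P₁V₁ − P₂V₂)/(γ−1) = (6774 − 3974)/0.667 = 4201 J.
W_total = 3396 + 4201 = 7598 J.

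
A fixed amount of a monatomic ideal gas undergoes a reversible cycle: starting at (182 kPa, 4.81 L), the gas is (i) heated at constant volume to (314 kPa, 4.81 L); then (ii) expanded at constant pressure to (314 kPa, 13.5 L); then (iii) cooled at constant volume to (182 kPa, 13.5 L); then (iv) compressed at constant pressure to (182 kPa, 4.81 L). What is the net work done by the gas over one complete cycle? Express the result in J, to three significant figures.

Constant-volume legs do no work.
W(ii) = (314)(13.5 − 4.81) = 2729 J; W(iv) = (182)(4.81 − 13.5) = -1582 J.
W_net = 2729 − 1582 = 1147 J (the clockwise enclosed area).

W_net ≈ 1150 J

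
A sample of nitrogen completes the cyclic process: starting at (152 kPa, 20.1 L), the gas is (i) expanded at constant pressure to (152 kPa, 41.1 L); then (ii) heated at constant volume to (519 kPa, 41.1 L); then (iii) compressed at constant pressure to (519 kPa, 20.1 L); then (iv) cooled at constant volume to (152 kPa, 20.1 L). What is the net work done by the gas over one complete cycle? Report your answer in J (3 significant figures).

Constant-volume legs do no work.
W(i) = (152)(41.1 − 20.1) = 3192 J; W(iii) = (519)(20.1 − 41.1) = -10899 J.
W_net = 3192 − 10899 = -7707 J (the counter-clockwise enclosed area).

W_net ≈ -7710 J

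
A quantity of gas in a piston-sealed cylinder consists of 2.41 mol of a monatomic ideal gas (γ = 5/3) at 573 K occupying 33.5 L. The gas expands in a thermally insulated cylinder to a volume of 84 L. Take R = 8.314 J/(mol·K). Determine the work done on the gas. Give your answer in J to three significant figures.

W ≈ -7890 J

Adiabatic: TV^(γ−1) = const with γ = 5/3.
T₂ = T₁ (V₁/V₂)^(γ−1) = 573 × (33.5/84)^0.667 = 573 × 0.5418 = 310.5 K.
W_by = nCᵥ(T₁ − T₂) = (2.41)(12.47)(573 − 310.5) = 7891 J.
Work on gas = −W_by = -7891 J.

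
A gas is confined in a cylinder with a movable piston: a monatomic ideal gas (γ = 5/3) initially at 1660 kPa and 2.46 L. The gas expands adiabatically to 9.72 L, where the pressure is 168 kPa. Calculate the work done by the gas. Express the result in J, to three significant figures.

W ≈ 3680 J

Adiabatic: W = (P₁V₁ − P₂V₂)/(γ − 1) with γ = 5/3.
P₁V₁ = 4084 J, P₂V₂ = 1633 J.
W = (4084 − 1633) / 0.6667 = 3676 J.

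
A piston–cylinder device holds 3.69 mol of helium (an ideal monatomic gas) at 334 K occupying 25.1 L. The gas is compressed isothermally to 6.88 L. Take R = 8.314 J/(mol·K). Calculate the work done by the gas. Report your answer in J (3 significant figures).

W ≈ -13300 J

Isothermal: W = nRT ln(V₂/V₁).
W = (3.69)(8.314)(334) × ln(6.88/25.1)
  = 10247 × -1.294
W_by_gas = -13262 J.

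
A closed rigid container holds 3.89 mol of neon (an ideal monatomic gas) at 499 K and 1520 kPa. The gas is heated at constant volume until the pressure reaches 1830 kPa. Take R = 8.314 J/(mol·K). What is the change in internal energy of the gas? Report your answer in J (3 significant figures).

Constant volume ⇒ W = 0, so Q = ΔU = nCᵥΔT with Cᵥ = 3R/2 = 12.47 J/(mol·K).
At constant V, T₂/T₁ = P₂/P₁ ⇒ ΔT = T₁(P₂/P₁ − 1) = 499·(1830/1520 − 1) = 101.8 K.
ΔU = (3.89)(12.47)(101.8) = 4937 J.

ΔU ≈ 4940 J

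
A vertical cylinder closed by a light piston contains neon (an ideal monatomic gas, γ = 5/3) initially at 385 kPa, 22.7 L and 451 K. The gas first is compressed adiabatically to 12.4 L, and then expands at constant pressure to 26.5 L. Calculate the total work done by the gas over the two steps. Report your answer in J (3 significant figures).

Step 1 (adiabatic): W = (P₁V₁ − P₂V₂)/(γ−1) = (8740 − 13078)/0.667 = -6508 J.
After step 1: P = 1055 kPa, V = 12.4 L, T = 674.9 K.
Step 2 (isobaric): W = PΔV = (1055 kPa)(26.5 − 12.4 L) = 14871 J.
W_total = -6508 + 14871 = 8363 J.

W_total ≈ 8360 J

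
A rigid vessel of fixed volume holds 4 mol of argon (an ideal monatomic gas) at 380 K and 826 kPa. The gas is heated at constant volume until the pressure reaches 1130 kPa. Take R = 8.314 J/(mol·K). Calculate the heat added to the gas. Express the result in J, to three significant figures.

Constant volume ⇒ W = 0, so Q = ΔU = nCᵥΔT with Cᵥ = 3R/2 = 12.47 J/(mol·K).
At constant V, T₂/T₁ = P₂/P₁ ⇒ ΔT = T₁(P₂/P₁ − 1) = 380·(1130/826 − 1) = 139.9 K.
ΔU = (4)(12.47)(139.9) = 6977 J.

Q ≈ 6980 J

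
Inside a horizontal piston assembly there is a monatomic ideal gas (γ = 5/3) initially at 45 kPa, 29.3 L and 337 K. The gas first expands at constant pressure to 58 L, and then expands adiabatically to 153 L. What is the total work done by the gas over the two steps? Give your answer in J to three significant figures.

Step 1 (isobaric): W = PΔV = (45 kPa)(58 − 29.3 L) = 1292 J.
After step 1: P = 45 kPa, V = 58 L, T = 667.1 K.
Step 2 (adiabatic): W = (P₁V₁ − P₂V₂)/(γ−1) = (2610 − 1367)/0.667 = 1864 J.
W_total = 1292 + 1864 = 3156 J.

W_total ≈ 3160 J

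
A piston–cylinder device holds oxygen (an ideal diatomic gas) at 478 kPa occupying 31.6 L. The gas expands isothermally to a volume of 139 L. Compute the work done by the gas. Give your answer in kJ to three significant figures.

W ≈ 22.4 kJ

Isothermal: W = nRT ln(V₂/V₁) = P₁V₁ ln(V₂/V₁).
P₁V₁ = (478 kPa)(31.6 L) = 15105 J.
W = 15105 × ln(139/31.6) = 15105 × 1.481
W_by_gas = 22375 J.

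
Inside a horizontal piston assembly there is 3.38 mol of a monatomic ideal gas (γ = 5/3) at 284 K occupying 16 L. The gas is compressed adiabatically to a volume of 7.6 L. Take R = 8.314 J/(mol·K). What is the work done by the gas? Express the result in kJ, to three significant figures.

W ≈ -7.69 kJ

Adiabatic: TV^(γ−1) = const with γ = 5/3.
T₂ = T₁ (V₁/V₂)^(γ−1) = 284 × (16/7.6)^0.667 = 284 × 1.643 = 466.5 K.
W_by = nCᵥ(T₁ − T₂) = (3.38)(12.47)(284 − 466.5) = -7693 J.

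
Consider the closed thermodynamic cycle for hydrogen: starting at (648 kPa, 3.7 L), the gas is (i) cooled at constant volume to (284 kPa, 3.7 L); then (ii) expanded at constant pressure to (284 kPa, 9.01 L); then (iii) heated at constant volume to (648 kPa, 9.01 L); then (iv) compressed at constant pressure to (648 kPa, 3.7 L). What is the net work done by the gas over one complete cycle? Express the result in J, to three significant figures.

Constant-volume legs do no work.
W(ii) = (284)(9.01 − 3.7) = 1508 J; W(iv) = (648)(3.7 − 9.01) = -3441 J.
W_net = 1508 − 3441 = -1933 J (the counter-clockwise enclosed area).

W_net ≈ -1930 J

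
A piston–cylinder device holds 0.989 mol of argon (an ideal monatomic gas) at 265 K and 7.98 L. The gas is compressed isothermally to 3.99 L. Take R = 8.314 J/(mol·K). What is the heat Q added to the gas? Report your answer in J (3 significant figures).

Isothermal ⇒ ΔU = 0, so Q = W = nRT ln(V₂/V₁).
Q = (0.989)(8.314)(265) ln(3.99/7.98) = 2179 × -0.6931 = -1510 J.

Q ≈ -1510 J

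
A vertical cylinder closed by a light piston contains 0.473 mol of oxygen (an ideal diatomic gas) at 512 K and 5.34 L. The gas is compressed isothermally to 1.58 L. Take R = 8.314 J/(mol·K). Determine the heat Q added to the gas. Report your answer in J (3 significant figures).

Isothermal ⇒ ΔU = 0, so Q = W = nRT ln(V₂/V₁).
Q = (0.473)(8.314)(512) ln(1.58/5.34) = 2013 × -1.218 = -2452 J.

Q ≈ -2450 J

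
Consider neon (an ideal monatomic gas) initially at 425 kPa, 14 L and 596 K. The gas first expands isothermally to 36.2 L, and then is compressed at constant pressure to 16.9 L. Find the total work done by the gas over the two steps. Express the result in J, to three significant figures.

W_total ≈ 2480 J

Step 1 (isothermal): W = P₁V₁ ln(V₂/V₁) = (5950) ln(36.2/14) = 5653 J.
After step 1: P = 164.4 kPa, V = 36.2 L, T = 596 K.
Step 2 (isobaric): W = PΔV = (164.4 kPa)(16.9 − 36.2 L) = -3172 J.
W_total = 5653 − 3172 = 2480 J.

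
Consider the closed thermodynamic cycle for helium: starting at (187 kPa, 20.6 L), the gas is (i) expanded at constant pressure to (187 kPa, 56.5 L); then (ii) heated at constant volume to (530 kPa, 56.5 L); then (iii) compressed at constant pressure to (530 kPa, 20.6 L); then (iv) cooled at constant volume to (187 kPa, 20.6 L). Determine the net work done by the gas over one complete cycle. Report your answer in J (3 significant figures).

W_net ≈ -12300 J

Constant-volume legs do no work.
W(i) = (187)(56.5 − 20.6) = 6713 J; W(iii) = (530)(20.6 − 56.5) = -19027 J.
W_net = 6713 − 19027 = -12314 J (the counter-clockwise enclosed area).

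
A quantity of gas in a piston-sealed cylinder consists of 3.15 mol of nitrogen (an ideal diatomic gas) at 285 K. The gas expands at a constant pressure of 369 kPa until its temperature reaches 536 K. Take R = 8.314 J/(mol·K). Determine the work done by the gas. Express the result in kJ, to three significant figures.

Isobaric: W = P ΔV = nR ΔT.
W = (3.15)(8.314)(536 − 285) = 6573 J.

W ≈ 6.57 kJ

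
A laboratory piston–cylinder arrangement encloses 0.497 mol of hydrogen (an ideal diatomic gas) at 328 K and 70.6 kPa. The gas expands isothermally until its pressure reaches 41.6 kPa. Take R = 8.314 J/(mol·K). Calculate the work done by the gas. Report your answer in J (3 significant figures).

W ≈ 717 J

Isothermal process: W = nRT ln(V₂/V₁) = nRT ln(P₁/P₂).
W = (0.497)(8.314)(328) × ln(70.6/41.6)
  = 1355 × ln(1.697) = 1355 × 0.5289
W_by_gas = 716.9 J.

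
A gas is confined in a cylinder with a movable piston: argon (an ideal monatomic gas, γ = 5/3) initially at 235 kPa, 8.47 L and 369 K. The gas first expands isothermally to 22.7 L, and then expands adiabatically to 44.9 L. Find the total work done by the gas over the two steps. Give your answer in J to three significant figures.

W_total ≈ 3050 J

Step 1 (isothermal): W = P₁V₁ ln(V₂/V₁) = (1990) ln(22.7/8.47) = 1962 J.
After step 1: P = 87.69 kPa, V = 22.7 L, T = 369 K.
Step 2 (adiabatic): W = (P₁V₁ − P₂V₂)/(γ−1) = (1990 − 1263)/0.667 = 1091 J.
W_total = 1962 + 1091 = 3053 J.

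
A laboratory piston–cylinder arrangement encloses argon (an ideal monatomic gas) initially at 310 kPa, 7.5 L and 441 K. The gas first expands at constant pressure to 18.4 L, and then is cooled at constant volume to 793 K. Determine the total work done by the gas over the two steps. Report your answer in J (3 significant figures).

Step 1 (isobaric): W = PΔV = (310 kPa)(18.4 − 7.5 L) = 3379 J.
Step 2 (isochoric): W = 0 (constant volume).
W_total = 3379 + 0 = 3379 J.

W_total ≈ 3380 J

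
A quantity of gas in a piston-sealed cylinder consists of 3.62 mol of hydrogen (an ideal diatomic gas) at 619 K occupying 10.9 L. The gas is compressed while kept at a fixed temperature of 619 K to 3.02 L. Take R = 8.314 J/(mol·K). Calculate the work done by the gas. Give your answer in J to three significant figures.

Isothermal: W = nRT ln(V₂/V₁).
W = (3.62)(8.314)(619) × ln(3.02/10.9)
  = 18630 × -1.284
W_by_gas = -23912 J.

W ≈ -23900 J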